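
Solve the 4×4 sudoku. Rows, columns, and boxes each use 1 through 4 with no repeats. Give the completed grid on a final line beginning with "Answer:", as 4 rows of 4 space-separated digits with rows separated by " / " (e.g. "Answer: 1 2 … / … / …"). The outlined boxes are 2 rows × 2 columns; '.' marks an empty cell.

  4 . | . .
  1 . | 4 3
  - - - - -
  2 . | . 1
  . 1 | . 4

Step 1. [r3c3∈{3}] r3c3 has the single candidate 3 ⇒ r3c3=3.
Step 2. [r1c4∈{2}] r1c4 has the single candidate 2, so r1c4=2.
Step 3. [r1c2∈{3}] nothing but 3 survives at r1c2 ⇒ r1c2=3.
Step 4. [r4c3∈{2}] only 2 remains possible at r4c3. So r4c3=2.
Step 5. [r3c2∈{4}] nothing but 4 survives at r3c2, so r3c2=4.
Step 6. [r2c2∈{2}] only 2 remains possible at r2c2, so r2c2=2.
Step 7. [r4c1∈{3}] nothing but 3 survives at r4c1 ⇒ r4c1=3.
Step 8. [r1c3∈{1}] r1c3's peers cover all but 1 ⇒ r1c3=1.

Answer: 4 3 1 2 / 1 2 4 3 / 2 4 3 1 / 3 1 2 4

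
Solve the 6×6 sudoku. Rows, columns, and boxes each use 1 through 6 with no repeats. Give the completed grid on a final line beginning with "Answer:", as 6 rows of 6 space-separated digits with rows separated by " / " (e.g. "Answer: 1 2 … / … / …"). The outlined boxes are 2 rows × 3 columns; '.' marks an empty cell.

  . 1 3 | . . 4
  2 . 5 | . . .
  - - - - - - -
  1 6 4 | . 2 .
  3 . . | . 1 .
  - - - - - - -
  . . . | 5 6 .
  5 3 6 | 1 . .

Step 1. [r5c6∈{2,3}] row 5 places 3 nowhere but r5c6, so r5c6=3.
Step 2. [r4c3∈{2}] r4c3 is down to just 2. So r4c3=2.
Step 3. [r3c4∈{3}] nothing but 3 survives at r3c4, so r3c4=3.
Step 4. [r2c4∈{6}] r2c4 is down to just 6 ⇒ r2c4=6.
Step 5. [r5c2∈{2,4}] r5c2 is the only open cell in row 5 admitting 2, so r5c2=2.
Step 6. [r4c2∈{5}] r4c2's peers cover all but 5. So r4c2=5.
Step 7. [r1c4∈{2}] r1c4 is down to just 2 ⇒ r1c4=2.
Step 8. [r2c2∈{4}] r2c2 is down to just 4, so r2c2=4.
Step 9. [r1c1∈{6}] r1c1 has the single candidate 6 ⇒ r1c1=6.
Step 10. [r3c6∈{5}] r3c6's peers cover all but 5 ⇒ r3c6=5.
Step 11. [r6c5∈{4}] r6c5's peers cover all but 4. So r6c5=4.
Step 12. [r4c6∈{6}] r4c6 has the single candidate 6. So r4c6=6.
Step 13. [r5c3∈{1}] only 1 remains possible at r5c3. So r5c3=1.
Step 14. [r2c5∈{3}] r2c5 has the single candidate 3, so r2c5=3.
Step 15. [r4c4∈{4}] r4c4 has the single candidate 4. So r4c4=4.
Step 16. [r5c1∈{4}] r5c1 has the single candidate 4, so r5c1=4.
Step 17. [r2c6∈{1}] r2c6 has the single candidate 1. So r2c6=1.
Step 18. [r6c6∈{2}] only 2 remains possible at r6c6 ⇒ r6c6=2.
Step 19. [r1c5∈{5}] only 5 remains possible at r1c5 ⇒ r1c5=5.

Answer: 6 1 3 2 5 4 / 2 4 5 6 3 1 / 1 6 4 3 2 5 / 3 5 2 4 1 6 / 4 2 1 5 6 3 / 5 3 6 1 4 2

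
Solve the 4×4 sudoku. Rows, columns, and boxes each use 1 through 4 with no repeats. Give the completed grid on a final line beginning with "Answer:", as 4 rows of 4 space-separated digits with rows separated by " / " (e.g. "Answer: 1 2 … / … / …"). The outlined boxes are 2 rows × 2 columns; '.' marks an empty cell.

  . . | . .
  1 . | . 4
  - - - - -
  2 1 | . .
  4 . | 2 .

Step 1. [r2c3∈{3}] only 3 remains possible at r2c3 ⇒ r2c3=3.
Step 2. [r4c2∈{3}] only 3 remains possible at r4c2, so r4c2=3.
Step 3. [r1c4∈{1,2}] in col 4, 2 fits only at r1c4, so r1c4=2.
Step 4. [r1c2∈{4}] r1c2 is down to just 4, so r1c2=4.
Step 5. [r2c2∈{2}] r2c2's peers cover all but 2 ⇒ r2c2=2.
Step 6. [r3c3∈{4}] r3c3 has the single candidate 4, so r3c3=4.
Step 7. [r4c4∈{1}] r4c4's peers cover all but 1 ⇒ r4c4=1.
Step 8. [r3c4∈{3}] r3c4 has the single candidate 3 ⇒ r3c4=3.
Step 9. [r1c1∈{3}] r1c1's peers cover all but 3. So r1c1=3.
Step 10. [r1c3∈{1}] nothing but 1 survives at r1c3, so r1c3=1.

Answer: 3 4 1 2 / 1 2 3 4 / 2 1 4 3 / 4 3 2 1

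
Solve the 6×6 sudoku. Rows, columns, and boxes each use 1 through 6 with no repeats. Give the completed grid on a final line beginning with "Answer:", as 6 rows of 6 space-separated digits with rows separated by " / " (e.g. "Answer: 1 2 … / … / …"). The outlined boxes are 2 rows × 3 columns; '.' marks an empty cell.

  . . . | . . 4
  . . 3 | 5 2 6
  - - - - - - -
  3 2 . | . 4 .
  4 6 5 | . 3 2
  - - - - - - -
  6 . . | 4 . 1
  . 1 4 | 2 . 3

Step 1. [r1c1∈{1,2,5}] across col 1, 2 lands solely at r1c1 ⇒ r1c1=2.
Step 2. [r6c1∈{5}] nothing but 5 survives at r6c1, so r6c1=5.
Step 3. [r1c5∈{1}] only 1 remains possible at r1c5, so r1c5=1.
Step 4. [r4c4∈{1}] nothing but 1 survives at r4c4 ⇒ r4c4=1.
Step 5. [r5c3∈{2}] only 2 remains possible at r5c3, so r5c3=2.
Step 6. [r3c4∈{6}] only 6 remains possible at r3c4 ⇒ r3c4=6.
Step 7. [r5c2∈{3}] r5c2's peers cover all but 3 ⇒ r5c2=3.
Step 8. [r1c2∈{5}] nothing but 5 survives at r1c2, so r1c2=5.
Step 9. [r5c5∈{5}] r5c5 has the single candidate 5 ⇒ r5c5=5.
Step 10. [r6c5∈{6}] only 6 remains possible at r6c5. So r6c5=6.
Step 11. [r3c3∈{1}] r3c3's peers cover all but 1. So r3c3=1.
Step 12. [r2c2∈{4}] r2c2 is down to just 4 ⇒ r2c2=4.
Step 13. [r2c1∈{1}] r2c1's peers cover all but 1 ⇒ r2c1=1.
Step 14. [r1c4∈{3}] r1c4 is down to just 3, so r1c4=3.
Step 15. [r3c6∈{5}] r3c6 has the single candidate 5 ⇒ r3c6=5.
Step 16. [r1c3∈{6}] nothing but 6 survives at r1c3 ⇒ r1c3=6.

Answer: 2 5 6 3 1 4 / 1 4 3 5 2 6 / 3 2 1 6 4 5 / 4 6 5 1 3 2 / 6 3 2 4 5 1 / 5 1 4 2 6 3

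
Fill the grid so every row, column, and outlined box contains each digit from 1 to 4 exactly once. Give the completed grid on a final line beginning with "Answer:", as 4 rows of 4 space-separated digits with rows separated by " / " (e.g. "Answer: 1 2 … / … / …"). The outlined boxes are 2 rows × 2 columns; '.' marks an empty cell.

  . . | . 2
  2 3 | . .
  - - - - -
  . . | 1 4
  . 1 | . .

Step 1. [r4c4∈{3}] r4c4's peers cover all but 3. So r4c4=3.
Step 2. [r1c2∈{4}] r1c2 is down to just 4, so r1c2=4.
Step 3. [r1c3∈{3}] r1c3 has the single candidate 3. So r1c3=3.
Step 4. [r1c1∈{1}] r1c1 is down to just 1 ⇒ r1c1=1.
Step 5. [r2c3∈{4}] r2c3's peers cover all but 4. So r2c3=4.
Step 6. [r3c1∈{3}] nothing but 3 survives at r3c1 ⇒ r3c1=3.
Step 7. [r3c2∈{2}] r3c2's peers cover all but 2. So r3c2=2.
Step 8. [r2c4∈{1}] only 1 remains possible at r2c4 ⇒ r2c4=1.
Step 9. [r4c3∈{2}] r4c3 is down to just 2 ⇒ r4c3=2.
Step 10. [r4c1∈{4}] r4c1 is down to just 4, so r4c1=4.

Answer: 1 4 3 2 / 2 3 4 1 / 3 2 1 4 / 4 1 2 3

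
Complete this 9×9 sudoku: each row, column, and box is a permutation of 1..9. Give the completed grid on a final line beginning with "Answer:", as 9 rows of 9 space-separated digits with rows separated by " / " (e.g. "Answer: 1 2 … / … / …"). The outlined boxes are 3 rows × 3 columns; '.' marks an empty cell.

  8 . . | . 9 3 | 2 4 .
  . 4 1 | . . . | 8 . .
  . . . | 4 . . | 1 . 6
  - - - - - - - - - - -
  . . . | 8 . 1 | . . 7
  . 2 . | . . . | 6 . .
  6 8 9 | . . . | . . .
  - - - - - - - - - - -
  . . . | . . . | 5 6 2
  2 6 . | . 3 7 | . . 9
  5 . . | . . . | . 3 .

Step 1. [r1c9∈{5}] only 5 remains possible at r1c9. So r1c9=5.
Step 2. [r1c2∈{7}] r1c2 is down to just 7 ⇒ r1c2=7.
Step 3. [r5c1∈{1,3,4,7}] 1 has one home in box 4: r5c1. So r5c1=1.
Step 4. [r5c3∈{3,4,5,7}] 7 has one home in box 4: r5c3. So r5c3=7.
Step 5. [r4c5∈{2,4,5,6}] 6 has one home in row 4: r4c5 ⇒ r4c5=6.
Step 6. [r8c7∈{4}] nothing but 4 survives at r8c7, so r8c7=4.
Step 7. [r6c7∈{3}] r6c7 is down to just 3, so r6c7=3.
Step 8. [r8c4∈{1,5}] across row 8, 5 lands solely at r8c4. So r8c4=5.
Step 9. [r3c3∈{2,3,5}] r3c3 is the only open cell in col 3 admitting 2 ⇒ r3c3=2.
Step 10. [r3c2∈{3,5,9}] 5 has one home in box 1: r3c2, so r3c2=5.
Step 11. [r3c1∈{3,9}] row 3 places 3 nowhere but r3c1 ⇒ r3c1=3.
Step 12. [r3c8∈{7,9}] 9 has one home in row 3: r3c8. So r3c8=9.
Step 13. [r3c5∈{7,8}] 7 has one home in row 3: r3c5. So r3c5=7.
Step 14. [r8c8∈{1,8}] 1 has one home in row 8: r8c8 ⇒ r8c8=1.
Step 15. [r9c9∈{8}] nothing but 8 survives at r9c9. So r9c9=8.
Step 16. [r9c3∈{4}] only 4 remains possible at r9c3, so r9c3=4.
Step 17. [r7c5∈{1,4,8}] col 5 places 8 nowhere but r7c5. So r7c5=8.
Step 18. [r9c5∈{1,2}] 1 has one home in col 5: r9c5. So r9c5=1.
Step 19. [r7c4∈{9}] only 9 remains possible at r7c4, so r7c4=9.
Step 20. [r5c9∈{4}] nothing but 4 survives at r5c9. So r5c9=4.
Step 21. [r5c5∈{5}] r5c5 has the single candidate 5. So r5c5=5.
Step 22. [r2c5∈{2}] nothing but 2 survives at r2c5. So r2c5=2.
Step 23. [r2c4∈{6}] r2c4's peers cover all but 6 ⇒ r2c4=6.
Step 24. [r4c2∈{3}] nothing but 3 survives at r4c2. So r4c2=3.
Step 25. [r9c4∈{2}] only 2 remains possible at r9c4, so r9c4=2.
Step 26. [r4c8∈{2,5}] r4c8 is the only open cell in row 4 admitting 2. So r4c8=2.
Step 27. [r6c6∈{2,4}] across row 6, 2 lands solely at r6c6 ⇒ r6c6=2.
Step 28. [r5c4∈{3}] r5c4 is down to just 3 ⇒ r5c4=3.
Step 29. [r6c8∈{5}] nothing but 5 survives at r6c8, so r6c8=5.
Step 30. [r4c1∈{4}] r4c1 has the single candidate 4 ⇒ r4c1=4.
Step 31. [r4c3∈{5}] only 5 remains possible at r4c3, so r4c3=5.
Step 32. [r6c5∈{4}] r6c5 is down to just 4 ⇒ r6c5=4.
Step 33. [r8c3∈{8}] r8c3's peers cover all but 8 ⇒ r8c3=8.
Step 34. [r5c6∈{9}] r5c6 has the single candidate 9 ⇒ r5c6=9.
Step 35. [r6c4∈{7}] r6c4 is down to just 7. So r6c4=7.
Step 36. [r2c9∈{3}] r2c9's peers cover all but 3, so r2c9=3.
Step 37. [r5c8∈{8}] r5c8 is down to just 8 ⇒ r5c8=8.
Step 38. [r9c6∈{6}] nothing but 6 survives at r9c6. So r9c6=6.
Step 39. [r1c3∈{6}] r1c3 has the single candidate 6. So r1c3=6.
Step 40. [r4c7∈{9}] r4c7's peers cover all but 9, so r4c7=9.
Step 41. [r2c1∈{9}] r2c1 has the single candidate 9, so r2c1=9.
Step 42. [r7c6∈{4}] r7c6 is down to just 4, so r7c6=4.
Step 43. [r7c2∈{1}] nothing but 1 survives at r7c2, so r7c2=1.
Step 44. [r6c9∈{1}] r6c9's peers cover all but 1. So r6c9=1.
Step 45. [r9c7∈{7}] r9c7 is down to just 7 ⇒ r9c7=7.
Step 46. [r2c6∈{5}] nothing but 5 survives at r2c6. So r2c6=5.
Step 47. [r2c8∈{7}] r2c8 is down to just 7. So r2c8=7.
Step 48. [r7c3∈{3}] only 3 remains possible at r7c3 ⇒ r7c3=3.
Step 49. [r1c4∈{1}] r1c4 has the single candidate 1. So r1c4=1.
Step 50. [r3c6∈{8}] r3c6's peers cover all but 8, so r3c6=8.
Step 51. [r9c2∈{9}] only 9 remains possible at r9c2 ⇒ r9c2=9.
Step 52. [r7c1∈{7}] nothing but 7 survives at r7c1. So r7c1=7.

Answer: 8 7 6 1 9 3 2 4 5 / 9 4 1 6 2 5 8 7 3 / 3 5 2 4 7 8 1 9 6 / 4 3 5 8 6 1 9 2 7 / 1 2 7 3 5 9 6 8 4 / 6 8 9 7 4 2 3 5 1 / 7 1 3 9 8 4 5 6 2 / 2 6 8 5 3 7 4 1 9 / 5 9 4 2 1 6 7 3 8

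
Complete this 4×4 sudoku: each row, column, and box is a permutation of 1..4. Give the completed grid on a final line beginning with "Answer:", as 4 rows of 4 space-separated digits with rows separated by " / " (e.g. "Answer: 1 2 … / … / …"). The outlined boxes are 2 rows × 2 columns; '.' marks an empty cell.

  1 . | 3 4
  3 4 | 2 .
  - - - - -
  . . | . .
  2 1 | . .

Step 1. [r3c4∈{1,2,3}] r3c4 is the only open cell in row 3 admitting 2, so r3c4=2.
Step 2. [r3c3∈{1,4}] across row 3, 1 lands solely at r3c3, so r3c3=1.
Step 3. [r1c2∈{2}] r1c2's peers cover all but 2, so r1c2=2.
Step 4. [r2c4∈{1}] nothing but 1 survives at r2c4 ⇒ r2c4=1.
Step 5. [r4c4∈{3}] r4c4 has the single candidate 3 ⇒ r4c4=3.
Step 6. [r3c1∈{4}] only 4 remains possible at r3c1. So r3c1=4.
Step 7. [r3c2∈{3}] r3c2's peers cover all but 3, so r3c2=3.
Step 8. [r4c3∈{4}] r4c3 is down to just 4 ⇒ r4c3=4.

Answer: 1 2 3 4 / 3 4 2 1 / 4 3 1 2 / 2 1 4 3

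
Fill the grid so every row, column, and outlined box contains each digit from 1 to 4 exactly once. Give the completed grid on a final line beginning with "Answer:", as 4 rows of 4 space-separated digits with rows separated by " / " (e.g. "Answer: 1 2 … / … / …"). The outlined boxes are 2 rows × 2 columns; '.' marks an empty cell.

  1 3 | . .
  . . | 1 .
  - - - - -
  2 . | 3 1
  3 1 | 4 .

Step 1. [r2c4∈{2,3,4}] row 2 places 3 nowhere but r2c4. So r2c4=3.
Step 2. [r4c4∈{2}] r4c4's peers cover all but 2 ⇒ r4c4=2.
Step 3. [r2c1∈{4}] nothing but 4 survives at r2c1. So r2c1=4.
Step 4. [r3c2∈{4}] r3c2's peers cover all but 4 ⇒ r3c2=4.
Step 5. [r2c2∈{2}] only 2 remains possible at r2c2 ⇒ r2c2=2.
Step 6. [r1c4∈{4}] nothing but 4 survives at r1c4. So r1c4=4.
Step 7. [r1c3∈{2}] nothing but 2 survives at r1c3, so r1c3=2.

Answer: 1 3 2 4 / 4 2 1 3 / 2 4 3 1 / 3 1 4 2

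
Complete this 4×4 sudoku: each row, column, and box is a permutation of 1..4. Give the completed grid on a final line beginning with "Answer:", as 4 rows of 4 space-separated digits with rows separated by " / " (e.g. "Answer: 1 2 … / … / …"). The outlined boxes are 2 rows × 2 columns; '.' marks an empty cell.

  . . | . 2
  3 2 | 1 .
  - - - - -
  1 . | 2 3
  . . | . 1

Step 1. [r3c2∈{4}] nothing but 4 survives at r3c2. So r3c2=4.
Step 2. [r4c3∈{4}] r4c3's peers cover all but 4, so r4c3=4.
Step 3. [r4c2∈{3}] nothing but 3 survives at r4c2, so r4c2=3.
Step 4. [r1c3∈{3}] r1c3 is down to just 3, so r1c3=3.
Step 5. [r4c1∈{2}] only 2 remains possible at r4c1. So r4c1=2.
Step 6. [r2c4∈{4}] r2c4 has the single candidate 4 ⇒ r2c4=4.
Step 7. [r1c2∈{1}] r1c2 has the single candidate 1. So r1c2=1.
Step 8. [r1c1∈{4}] r1c1's peers cover all but 4. So r1c1=4.

Answer: 4 1 3 2 / 3 2 1 4 / 1 4 2 3 / 2 3 4 1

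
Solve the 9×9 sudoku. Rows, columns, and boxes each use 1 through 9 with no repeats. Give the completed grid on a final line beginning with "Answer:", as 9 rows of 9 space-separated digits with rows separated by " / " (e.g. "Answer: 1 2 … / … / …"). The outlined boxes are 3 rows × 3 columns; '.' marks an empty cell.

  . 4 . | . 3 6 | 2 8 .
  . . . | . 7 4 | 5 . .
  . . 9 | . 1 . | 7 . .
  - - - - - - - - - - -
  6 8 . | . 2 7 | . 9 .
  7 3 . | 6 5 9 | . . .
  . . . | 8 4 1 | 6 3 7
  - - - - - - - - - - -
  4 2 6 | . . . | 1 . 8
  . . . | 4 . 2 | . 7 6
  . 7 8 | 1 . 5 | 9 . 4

Step 1. [r2c1∈{1,2,3,8}] row 2 places 8 nowhere but r2c1. So r2c1=8.
Step 2. [r9c1∈{3}] r9c1's peers cover all but 3 ⇒ r9c1=3.
Step 3. [r2c3∈{1,2,3}] col 3 places 3 nowhere but r2c3, so r2c3=3.
Step 4. [r5c9∈{1,2}] r5c9 is the only open cell in col 9 admitting 2. So r5c9=2.
Step 5. [r3c1∈{2,5}] 2 has one home in box 1: r3c1 ⇒ r3c1=2.
Step 6. [r4c7∈{4}] only 4 remains possible at r4c7 ⇒ r4c7=4.
Step 7. [r5c8∈{1}] r5c8's peers cover all but 1. So r5c8=1.
Step 8. [r4c3∈{1,5}] 1 has one home in row 4: r4c3, so r4c3=1.
Step 9. [r8c3∈{5}] only 5 remains possible at r8c3, so r8c3=5.
Step 10. [r3c4∈{5}] r3c4 is down to just 5. So r3c4=5.
Step 11. [r1c4∈{9}] only 9 remains possible at r1c4 ⇒ r1c4=9.
Step 12. [r1c9∈{1}] r1c9's peers cover all but 1. So r1c9=1.
Step 13. [r6c2∈{5,9}] in col 2, 5 fits only at r6c2, so r6c2=5.
Step 14. [r8c2∈{1,9}] 9 has one home in col 2: r8c2. So r8c2=9.
Step 15. [r3c2∈{6}] only 6 remains possible at r3c2 ⇒ r3c2=6.
Step 16. [r7c4∈{3,7}] row 7 places 7 nowhere but r7c4. So r7c4=7.
Step 17. [r4c4∈{3}] nothing but 3 survives at r4c4. So r4c4=3.
Step 18. [r8c1∈{1}] r8c1 has the single candidate 1, so r8c1=1.
Step 19. [r5c3∈{4}] r5c3 has the single candidate 4 ⇒ r5c3=4.
Step 20. [r8c5∈{8}] nothing but 8 survives at r8c5. So r8c5=8.
Step 21. [r2c9∈{9}] r2c9's peers cover all but 9 ⇒ r2c9=9.
Step 22. [r2c4∈{2}] nothing but 2 survives at r2c4, so r2c4=2.
Step 23. [r5c7∈{8}] r5c7's peers cover all but 8, so r5c7=8.
Step 24. [r1c1∈{5}] nothing but 5 survives at r1c1 ⇒ r1c1=5.
Step 25. [r7c5∈{9}] r7c5's peers cover all but 9, so r7c5=9.
Step 26. [r2c8∈{6}] r2c8 has the single candidate 6. So r2c8=6.
Step 27. [r9c8∈{2}] only 2 remains possible at r9c8 ⇒ r9c8=2.
Step 28. [r8c7∈{3}] r8c7 is down to just 3, so r8c7=3.
Step 29. [r2c2∈{1}] only 1 remains possible at r2c2, so r2c2=1.
Step 30. [r1c3∈{7}] r1c3 has the single candidate 7 ⇒ r1c3=7.
Step 31. [r3c9∈{3}] r3c9 is down to just 3. So r3c9=3.
Step 32. [r9c5∈{6}] only 6 remains possible at r9c5, so r9c5=6.
Step 33. [r3c8∈{4}] only 4 remains possible at r3c8 ⇒ r3c8=4.
Step 34. [r7c6∈{3}] only 3 remains possible at r7c6. So r7c6=3.
Step 35. [r6c3∈{2}] only 2 remains possible at r6c3, so r6c3=2.
Step 36. [r6c1∈{9}] r6c1 has the single candidate 9 ⇒ r6c1=9.
Step 37. [r7c8∈{5}] only 5 remains possible at r7c8, so r7c8=5.
Step 38. [r3c6∈{8}] only 8 remains possible at r3c6, so r3c6=8.
Step 39. [r4c9∈{5}] r4c9's peers cover all but 5 ⇒ r4c9=5.

Answer: 5 4 7 9 3 6 2 8 1 / 8 1 3 2 7 4 5 6 9 / 2 6 9 5 1 8 7 4 3 / 6 8 1 3 2 7 4 9 5 / 7 3 4 6 5 9 8 1 2 / 9 5 2 8 4 1 6 3 7 / 4 2 6 7 9 3 1 5 8 / 1 9 5 4 8 2 3 7 6 / 3 7 8 1 6 5 9 2 4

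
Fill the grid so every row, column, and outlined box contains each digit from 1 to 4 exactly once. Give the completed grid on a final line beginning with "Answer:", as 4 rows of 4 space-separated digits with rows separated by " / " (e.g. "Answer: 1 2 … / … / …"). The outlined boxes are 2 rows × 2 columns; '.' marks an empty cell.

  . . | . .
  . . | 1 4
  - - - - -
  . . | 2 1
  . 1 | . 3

Step 1. [r4c1∈{2,4}] row 4 places 2 nowhere but r4c1 ⇒ r4c1=2.
Step 2. [r2c1∈{3}] r2c1's peers cover all but 3. So r2c1=3.
Step 3. [r3c1∈{4}] only 4 remains possible at r3c1 ⇒ r3c1=4.
Step 4. [r1c4∈{2}] r1c4's peers cover all but 2 ⇒ r1c4=2.
Step 5. [r2c2∈{2}] r2c2's peers cover all but 2, so r2c2=2.
Step 6. [r4c3∈{4}] nothing but 4 survives at r4c3, so r4c3=4.
Step 7. [r1c3∈{3}] only 3 remains possible at r1c3. So r1c3=3.
Step 8. [r1c1∈{1}] r1c1's peers cover all but 1, so r1c1=1.
Step 9. [r3c2∈{3}] only 3 remains possible at r3c2 ⇒ r3c2=3.
Step 10. [r1c2∈{4}] only 4 remains possible at r1c2. So r1c2=4.

Answer: 1 4 3 2 / 3 2 1 4 / 4 3 2 1 / 2 1 4 3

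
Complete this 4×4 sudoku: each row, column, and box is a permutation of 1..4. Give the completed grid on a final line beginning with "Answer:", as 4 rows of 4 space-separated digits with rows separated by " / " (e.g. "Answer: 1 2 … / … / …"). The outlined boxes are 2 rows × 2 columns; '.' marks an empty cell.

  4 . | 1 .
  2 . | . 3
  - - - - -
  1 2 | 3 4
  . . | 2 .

Step 1. [r1c2∈{3}] r1c2 is down to just 3, so r1c2=3.
Step 2. [r4c2∈{4}] r4c2 is down to just 4. So r4c2=4.
Step 3. [r2c2∈{1}] r2c2 has the single candidate 1 ⇒ r2c2=1.
Step 4. [r4c1∈{3}] r4c1 has the single candidate 3. So r4c1=3.
Step 5. [r1c4∈{2}] r1c4's peers cover all but 2, so r1c4=2.
Step 6. [r4c4∈{1}] r4c4 is down to just 1 ⇒ r4c4=1.
Step 7. [r2c3∈{4}] r2c3's peers cover all but 4, so r2c3=4.

Answer: 4 3 1 2 / 2 1 4 3 / 1 2 3 4 / 3 4 2 1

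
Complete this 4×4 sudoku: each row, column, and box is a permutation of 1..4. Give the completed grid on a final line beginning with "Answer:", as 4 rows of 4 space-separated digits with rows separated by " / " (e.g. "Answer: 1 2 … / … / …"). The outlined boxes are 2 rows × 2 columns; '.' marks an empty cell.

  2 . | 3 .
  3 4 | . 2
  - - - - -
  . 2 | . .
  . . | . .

Step 1. [r1c4∈{1,4}] in row 1, 4 fits only at r1c4, so r1c4=4.
Step 2. [r3c4∈{1,3}] in row 3, 3 fits only at r3c4 ⇒ r3c4=3.
Step 3. [r4c4∈{1}] only 1 remains possible at r4c4 ⇒ r4c4=1.
Step 4. [r3c3∈{4}] r3c3's peers cover all but 4, so r3c3=4.
Step 5. [r2c3∈{1}] r2c3 is down to just 1 ⇒ r2c3=1.
Step 6. [r1c2∈{1}] r1c2 has the single candidate 1, so r1c2=1.
Step 7. [r4c1∈{4}] nothing but 4 survives at r4c1 ⇒ r4c1=4.
Step 8. [r4c3∈{2}] r4c3 has the single candidate 2 ⇒ r4c3=2.
Step 9. [r3c1∈{1}] r3c1's peers cover all but 1 ⇒ r3c1=1.
Step 10. [r4c2∈{3}] r4c2 is down to just 3, so r4c2=3.

Answer: 2 1 3 4 / 3 4 1 2 / 1 2 4 3 / 4 3 2 1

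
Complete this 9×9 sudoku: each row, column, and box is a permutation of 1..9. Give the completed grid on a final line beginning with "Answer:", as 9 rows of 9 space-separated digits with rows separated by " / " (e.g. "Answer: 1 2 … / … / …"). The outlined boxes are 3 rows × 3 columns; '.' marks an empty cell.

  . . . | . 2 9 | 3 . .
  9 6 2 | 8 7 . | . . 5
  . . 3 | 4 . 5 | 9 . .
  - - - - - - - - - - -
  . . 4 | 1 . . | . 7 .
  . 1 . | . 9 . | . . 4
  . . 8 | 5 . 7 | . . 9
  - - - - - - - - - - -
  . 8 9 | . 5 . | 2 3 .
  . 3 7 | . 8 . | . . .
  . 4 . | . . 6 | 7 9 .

Step 1. [r5c3∈{5,6}] across col 3, 6 lands solely at r5c3 ⇒ r5c3=6.
Step 2. [r4c9∈{2,3,6,8}] 3 has one home in col 9: r4c9. So r4c9=3.
Step 3. [r1c1∈{1,4,5,7,8}] col 1 places 4 nowhere but r1c1, so r1c1=4.
Step 4. [r6c2∈{2}] nothing but 2 survives at r6c2 ⇒ r6c2=2.
Step 5. [r5c8∈{2,5,8}] in box 6, 2 fits only at r5c8, so r5c8=2.
Step 6. [r8c8∈{1,4,5,6}] r8c8 is the only open cell in col 8 admitting 5, so r8c8=5.
Step 7. [r3c1∈{1,7,8}] col 1 places 8 nowhere but r3c1. So r3c1=8.
Step 8. [r8c7∈{1,4,6}] r8c7 is the only open cell in box 9 admitting 4 ⇒ r8c7=4.
Step 9. [r2c7∈{1}] nothing but 1 survives at r2c7, so r2c7=1.
Step 10. [r3c8∈{6}] r3c8 has the single candidate 6 ⇒ r3c8=6.
Step 11. [r4c1∈{5}] only 5 remains possible at r4c1, so r4c1=5.
Step 12. [r5c4∈{3}] r5c4 is down to just 3 ⇒ r5c4=3.
Step 13. [r9c4∈{2}] r9c4's peers cover all but 2 ⇒ r9c4=2.
Step 14. [r9c1∈{1}] only 1 remains possible at r9c1. So r9c1=1.
Step 15. [r1c2∈{5,7}] across col 2, 5 lands solely at r1c2. So r1c2=5.
Step 16. [r4c5∈{6}] r4c5 is down to just 6, so r4c5=6.
Step 17. [r7c1∈{6}] nothing but 6 survives at r7c1. So r7c1=6.
Step 18. [r4c7∈{8}] r4c7 is down to just 8. So r4c7=8.
Step 19. [r1c9∈{7,8}] in row 1, 7 fits only at r1c9 ⇒ r1c9=7.
Step 20. [r7c9∈{1}] r7c9's peers cover all but 1 ⇒ r7c9=1.
Step 21. [r8c6∈{1}] r8c6's peers cover all but 1. So r8c6=1.
Step 22. [r9c3∈{5}] r9c3 is down to just 5 ⇒ r9c3=5.
Step 23. [r3c5∈{1}] r3c5 is down to just 1, so r3c5=1.
Step 24. [r1c8∈{8}] r1c8's peers cover all but 8. So r1c8=8.
Step 25. [r2c6∈{3}] nothing but 3 survives at r2c6 ⇒ r2c6=3.
Step 26. [r2c8∈{4}] r2c8 has the single candidate 4. So r2c8=4.
Step 27. [r8c9∈{6}] only 6 remains possible at r8c9, so r8c9=6.
Step 28. [r1c4∈{6}] r1c4 has the single candidate 6. So r1c4=6.
Step 29. [r9c9∈{8}] r9c9 is down to just 8. So r9c9=8.
Step 30. [r9c5∈{3}] only 3 remains possible at r9c5 ⇒ r9c5=3.
Step 31. [r4c6∈{2}] r4c6's peers cover all but 2 ⇒ r4c6=2.
Step 32. [r4c2∈{9}] only 9 remains possible at r4c2, so r4c2=9.
Step 33. [r6c8∈{1}] nothing but 1 survives at r6c8. So r6c8=1.
Step 34. [r7c6∈{4}] r7c6 has the single candidate 4. So r7c6=4.
Step 35. [r7c4∈{7}] r7c4 is down to just 7. So r7c4=7.
Step 36. [r1c3∈{1}] nothing but 1 survives at r1c3, so r1c3=1.
Step 37. [r8c1∈{2}] r8c1 has the single candidate 2. So r8c1=2.
Step 38. [r5c7∈{5}] nothing but 5 survives at r5c7, so r5c7=5.
Step 39. [r6c1∈{3}] r6c1 has the single candidate 3, so r6c1=3.
Step 40. [r5c6∈{8}] r5c6 is down to just 8. So r5c6=8.
Step 41. [r6c5∈{4}] r6c5's peers cover all but 4. So r6c5=4.
Step 42. [r8c4∈{9}] r8c4's peers cover all but 9 ⇒ r8c4=9.
Step 43. [r5c1∈{7}] nothing but 7 survives at r5c1. So r5c1=7.
Step 44. [r6c7∈{6}] nothing but 6 survives at r6c7. So r6c7=6.
Step 45. [r3c2∈{7}] only 7 remains possible at r3c2 ⇒ r3c2=7.
Step 46. [r3c9∈{2}] r3c9 is down to just 2, so r3c9=2.

Answer: 4 5 1 6 2 9 3 8 7 / 9 6 2 8 7 3 1 4 5 / 8 7 3 4 1 5 9 6 2 / 5 9 4 1 6 2 8 7 3 / 7 1 6 3 9 8 5 2 4 / 3 2 8 5 4 7 6 1 9 / 6 8 9 7 5 4 2 3 1 / 2 3 7 9 8 1 4 5 6 / 1 4 5 2 3 6 7 9 8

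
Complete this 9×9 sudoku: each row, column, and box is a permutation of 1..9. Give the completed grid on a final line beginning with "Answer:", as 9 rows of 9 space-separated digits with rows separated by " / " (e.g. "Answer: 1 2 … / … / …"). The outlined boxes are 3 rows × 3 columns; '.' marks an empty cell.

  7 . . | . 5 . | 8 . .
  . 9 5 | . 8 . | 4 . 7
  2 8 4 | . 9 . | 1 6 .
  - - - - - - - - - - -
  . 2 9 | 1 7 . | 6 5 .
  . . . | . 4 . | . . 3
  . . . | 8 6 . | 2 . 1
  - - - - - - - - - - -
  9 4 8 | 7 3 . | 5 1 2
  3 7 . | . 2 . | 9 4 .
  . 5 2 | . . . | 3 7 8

Step 1. [r7c6∈{6}] nothing but 6 survives at r7c6. So r7c6=6.
Step 2. [r3c4∈{3}] r3c4 has the single candidate 3. So r3c4=3.
Step 3. [r9c1∈{1,6}] row 9 places 6 nowhere but r9c1, so r9c1=6.
Step 4. [r2c1∈{1}] r2c1's peers cover all but 1 ⇒ r2c1=1.
Step 5. [r2c6∈{2}] r2c6 is down to just 2. So r2c6=2.
Step 6. [r1c6∈{1,4}] r1c6 is the only open cell in row 1 admitting 1, so r1c6=1.
Step 7. [r6c8∈{9}] nothing but 9 survives at r6c8 ⇒ r6c8=9.
Step 8. [r6c2∈{3}] r6c2's peers cover all but 3. So r6c2=3.
Step 9. [r6c6∈{5}] r6c6 has the single candidate 5, so r6c6=5.
Step 10. [r1c2∈{6}] nothing but 6 survives at r1c2, so r1c2=6.
Step 11. [r4c1∈{4,8}] r4c1 is the only open cell in row 4 admitting 8. So r4c1=8.
Step 12. [r9c6∈{4,9}] in col 6, 4 fits only at r9c6, so r9c6=4.
Step 13. [r5c3∈{1,6,7}] in row 5, 6 fits only at r5c3. So r5c3=6.
Step 14. [r1c3∈{3}] nothing but 3 survives at r1c3. So r1c3=3.
Step 15. [r5c4∈{2,9}] in row 5, 2 fits only at r5c4, so r5c4=2.
Step 16. [r6c3∈{7}] r6c3 has the single candidate 7. So r6c3=7.
Step 17. [r1c4∈{4}] r1c4 has the single candidate 4 ⇒ r1c4=4.
Step 18. [r9c5∈{1}] only 1 remains possible at r9c5 ⇒ r9c5=1.
Step 19. [r4c6∈{3}] r4c6 is down to just 3. So r4c6=3.
Step 20. [r8c4∈{5}] only 5 remains possible at r8c4, so r8c4=5.
Step 21. [r8c6∈{8}] nothing but 8 survives at r8c6, so r8c6=8.
Step 22. [r3c6∈{7}] r3c6 has the single candidate 7 ⇒ r3c6=7.
Step 23. [r2c8∈{3}] nothing but 3 survives at r2c8. So r2c8=3.
Step 24. [r8c3∈{1}] r8c3 has the single candidate 1 ⇒ r8c3=1.
Step 25. [r5c1∈{5}] r5c1 has the single candidate 5, so r5c1=5.
Step 26. [r5c6∈{9}] r5c6's peers cover all but 9, so r5c6=9.
Step 27. [r3c9∈{5}] only 5 remains possible at r3c9. So r3c9=5.
Step 28. [r8c9∈{6}] only 6 remains possible at r8c9 ⇒ r8c9=6.
Step 29. [r9c4∈{9}] nothing but 9 survives at r9c4. So r9c4=9.
Step 30. [r5c8∈{8}] nothing but 8 survives at r5c8. So r5c8=8.
Step 31. [r6c1∈{4}] r6c1 has the single candidate 4 ⇒ r6c1=4.
Step 32. [r5c2∈{1}] r5c2's peers cover all but 1. So r5c2=1.
Step 33. [r2c4∈{6}] r2c4 has the single candidate 6. So r2c4=6.
Step 34. [r5c7∈{7}] r5c7 is down to just 7, so r5c7=7.
Step 35. [r1c9∈{9}] r1c9 is down to just 9 ⇒ r1c9=9.
Step 36. [r1c8∈{2}] r1c8 has the single candidate 2. So r1c8=2.
Step 37. [r4c9∈{4}] r4c9's peers cover all but 4. So r4c9=4.

Answer: 7 6 3 4 5 1 8 2 9 / 1 9 5 6 8 2 4 3 7 / 2 8 4 3 9 7 1 6 5 / 8 2 9 1 7 3 6 5 4 / 5 1 6 2 4 9 7 8 3 / 4 3 7 8 6 5 2 9 1 / 9 4 8 7 3 6 5 1 2 / 3 7 1 5 2 8 9 4 6 / 6 5 2 9 1 4 3 7 8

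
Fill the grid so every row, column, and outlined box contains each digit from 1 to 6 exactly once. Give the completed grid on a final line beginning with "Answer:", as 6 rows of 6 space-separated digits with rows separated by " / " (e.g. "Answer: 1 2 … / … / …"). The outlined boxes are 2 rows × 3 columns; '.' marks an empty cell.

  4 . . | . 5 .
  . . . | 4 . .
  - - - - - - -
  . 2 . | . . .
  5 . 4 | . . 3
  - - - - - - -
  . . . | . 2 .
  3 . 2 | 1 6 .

Step 1. [r3c3∈{1,3,6}] 3 has one home in row 3: r3c3, so r3c3=3.
Step 2. [r4c5∈{1}] r4c5 has the single candidate 1, so r4c5=1.
Step 3. [r4c2∈{6}] only 6 remains possible at r4c2 ⇒ r4c2=6.
Step 4. [r2c1∈{1,2,6}] across col 1, 2 lands solely at r2c1, so r2c1=2.
Step 5. [r1c6∈{1,2,6}] 2 has one home in col 6: r1c6 ⇒ r1c6=2.
Step 6. [r2c6∈{1,6}] r2c6 is the only open cell in col 6 admitting 1 ⇒ r2c6=1.
Step 7. [r3c6∈{4,5,6}] col 6 places 6 nowhere but r3c6 ⇒ r3c6=6.
Step 8. [r2c3∈{5,6}] 6 has one home in row 2: r2c3 ⇒ r2c3=6.
Step 9. [r5c3∈{1,5}] in col 3, 5 fits only at r5c3 ⇒ r5c3=5.
Step 10. [r5c6∈{4}] only 4 remains possible at r5c6 ⇒ r5c6=4.
Step 11. [r5c2∈{1}] nothing but 1 survives at r5c2. So r5c2=1.
Step 12. [r1c2∈{3}] only 3 remains possible at r1c2 ⇒ r1c2=3.
Step 13. [r5c4∈{3}] only 3 remains possible at r5c4 ⇒ r5c4=3.
Step 14. [r2c5∈{3}] r2c5's peers cover all but 3 ⇒ r2c5=3.
Step 15. [r3c4∈{5}] only 5 remains possible at r3c4 ⇒ r3c4=5.
Step 16. [r3c1∈{1}] r3c1's peers cover all but 1. So r3c1=1.
Step 17. [r5c1∈{6}] nothing but 6 survives at r5c1, so r5c1=6.
Step 18. [r3c5∈{4}] r3c5 has the single candidate 4 ⇒ r3c5=4.
Step 19. [r1c3∈{1}] only 1 remains possible at r1c3. So r1c3=1.
Step 20. [r2c2∈{5}] only 5 remains possible at r2c2, so r2c2=5.
Step 21. [r1c4∈{6}] r1c4's peers cover all but 6. So r1c4=6.
Step 22. [r6c2∈{4}] r6c2's peers cover all but 4 ⇒ r6c2=4.
Step 23. [r4c4∈{2}] only 2 remains possible at r4c4 ⇒ r4c4=2.
Step 24. [r6c6∈{5}] r6c6 is down to just 5, so r6c6=5.

Answer: 4 3 1 6 5 2 / 2 5 6 4 3 1 / 1 2 3 5 4 6 / 5 6 4 2 1 3 / 6 1 5 3 2 4 / 3 4 2 1 6 5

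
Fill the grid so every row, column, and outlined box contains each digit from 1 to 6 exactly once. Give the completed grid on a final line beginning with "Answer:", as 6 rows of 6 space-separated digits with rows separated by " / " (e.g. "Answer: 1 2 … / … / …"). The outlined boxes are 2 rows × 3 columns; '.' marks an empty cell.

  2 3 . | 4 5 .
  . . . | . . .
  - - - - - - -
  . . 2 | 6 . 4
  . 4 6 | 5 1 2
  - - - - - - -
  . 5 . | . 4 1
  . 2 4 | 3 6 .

Step 1. [r2c4∈{1,2}] in col 4, 1 fits only at r2c4. So r2c4=1.
Step 2. [r3c1∈{1,3,5}] in row 3, 5 fits only at r3c1 ⇒ r3c1=5.
Step 3. [r5c1∈{3,6}] across row 5, 6 lands solely at r5c1, so r5c1=6.
Step 4. [r2c6∈{3,6}] col 6 places 3 nowhere but r2c6 ⇒ r2c6=3.
Step 5. [r6c1∈{1}] r6c1's peers cover all but 1, so r6c1=1.
Step 6. [r5c4∈{2}] r5c4's peers cover all but 2. So r5c4=2.
Step 7. [r6c6∈{5}] nothing but 5 survives at r6c6 ⇒ r6c6=5.
Step 8. [r4c1∈{3}] r4c1 has the single candidate 3, so r4c1=3.
Step 9. [r2c5∈{2}] nothing but 2 survives at r2c5 ⇒ r2c5=2.
Step 10. [r5c3∈{3}] only 3 remains possible at r5c3, so r5c3=3.
Step 11. [r3c2∈{1}] r3c2's peers cover all but 1, so r3c2=1.
Step 12. [r3c5∈{3}] nothing but 3 survives at r3c5. So r3c5=3.
Step 13. [r2c2∈{6}] only 6 remains possible at r2c2. So r2c2=6.
Step 14. [r2c1∈{4}] only 4 remains possible at r2c1 ⇒ r2c1=4.
Step 15. [r1c6∈{6}] r1c6 is down to just 6 ⇒ r1c6=6.
Step 16. [r1c3∈{1}] only 1 remains possible at r1c3, so r1c3=1.
Step 17. [r2c3∈{5}] nothing but 5 survives at r2c3. So r2c3=5.

Answer: 2 3 1 4 5 6 / 4 6 5 1 2 3 / 5 1 2 6 3 4 / 3 4 6 5 1 2 / 6 5 3 2 4 1 / 1 2 4 3 6 5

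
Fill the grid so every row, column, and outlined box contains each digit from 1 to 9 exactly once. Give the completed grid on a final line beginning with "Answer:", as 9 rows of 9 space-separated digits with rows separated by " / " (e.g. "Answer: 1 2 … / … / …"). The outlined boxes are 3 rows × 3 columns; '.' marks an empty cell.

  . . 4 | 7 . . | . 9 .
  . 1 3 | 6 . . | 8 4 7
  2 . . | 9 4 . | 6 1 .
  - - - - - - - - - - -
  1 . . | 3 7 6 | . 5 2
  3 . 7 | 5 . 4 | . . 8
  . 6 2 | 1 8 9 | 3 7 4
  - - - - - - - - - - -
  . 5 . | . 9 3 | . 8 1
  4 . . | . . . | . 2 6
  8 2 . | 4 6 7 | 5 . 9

Step 1. [r3c3∈{5,8}] across col 3, 5 lands solely at r3c3 ⇒ r3c3=5.
Step 2. [r5c2∈{9}] r5c2 has the single candidate 9. So r5c2=9.
Step 3. [r1c5∈{1,2,3,5}] in col 5, 3 fits only at r1c5. So r1c5=3.
Step 4. [r1c6∈{1,2,5,8}] row 1 places 1 nowhere but r1c6, so r1c6=1.
Step 5. [r7c1∈{6,7}] col 1 places 7 nowhere but r7c1. So r7c1=7.
Step 6. [r8c5∈{1,5}] across col 5, 1 lands solely at r8c5 ⇒ r8c5=1.
Step 7. [r1c2∈{8}] nothing but 8 survives at r1c2 ⇒ r1c2=8.
Step 8. [r8c6∈{5,8}] row 8 places 5 nowhere but r8c6 ⇒ r8c6=5.
Step 9. [r2c6∈{2}] r2c6 has the single candidate 2 ⇒ r2c6=2.
Step 10. [r4c3∈{8}] r4c3 is down to just 8. So r4c3=8.
Step 11. [r9c3∈{1}] nothing but 1 survives at r9c3. So r9c3=1.
Step 12. [r1c7∈{2}] r1c7 has the single candidate 2. So r1c7=2.
Step 13. [r7c3∈{6}] r7c3's peers cover all but 6. So r7c3=6.
Step 14. [r7c4∈{2}] only 2 remains possible at r7c4, so r7c4=2.
Step 15. [r3c6∈{8}] r3c6's peers cover all but 8 ⇒ r3c6=8.
Step 16. [r7c7∈{4}] r7c7 is down to just 4, so r7c7=4.
Step 17. [r2c1∈{9}] only 9 remains possible at r2c1, so r2c1=9.
Step 18. [r5c7∈{1}] r5c7 has the single candidate 1. So r5c7=1.
Step 19. [r4c7∈{9}] r4c7 is down to just 9 ⇒ r4c7=9.
Step 20. [r2c5∈{5}] r2c5's peers cover all but 5, so r2c5=5.
Step 21. [r3c2∈{7}] r3c2 is down to just 7. So r3c2=7.
Step 22. [r8c3∈{9}] nothing but 9 survives at r8c3 ⇒ r8c3=9.
Step 23. [r8c2∈{3}] only 3 remains possible at r8c2 ⇒ r8c2=3.
Step 24. [r6c1∈{5}] r6c1 has the single candidate 5. So r6c1=5.
Step 25. [r1c9∈{5}] r1c9 has the single candidate 5, so r1c9=5.
Step 26. [r5c8∈{6}] only 6 remains possible at r5c8 ⇒ r5c8=6.
Step 27. [r8c4∈{8}] r8c4's peers cover all but 8, so r8c4=8.
Step 28. [r8c7∈{7}] r8c7's peers cover all but 7, so r8c7=7.
Step 29. [r5c5∈{2}] r5c5 is down to just 2, so r5c5=2.
Step 30. [r3c9∈{3}] nothing but 3 survives at r3c9, so r3c9=3.
Step 31. [r1c1∈{6}] r1c1 is down to just 6 ⇒ r1c1=6.
Step 32. [r9c8∈{3}] nothing but 3 survives at r9c8. So r9c8=3.
Step 33. [r4c2∈{4}] only 4 remains possible at r4c2. So r4c2=4.

Answer: 6 8 4 7 3 1 2 9 5 / 9 1 3 6 5 2 8 4 7 / 2 7 5 9 4 8 6 1 3 / 1 4 8 3 7 6 9 5 2 / 3 9 7 5 2 4 1 6 8 / 5 6 2 1 8 9 3 7 4 / 7 5 6 2 9 3 4 8 1 / 4 3 9 8 1 5 7 2 6 / 8 2 1 4 6 7 5 3 9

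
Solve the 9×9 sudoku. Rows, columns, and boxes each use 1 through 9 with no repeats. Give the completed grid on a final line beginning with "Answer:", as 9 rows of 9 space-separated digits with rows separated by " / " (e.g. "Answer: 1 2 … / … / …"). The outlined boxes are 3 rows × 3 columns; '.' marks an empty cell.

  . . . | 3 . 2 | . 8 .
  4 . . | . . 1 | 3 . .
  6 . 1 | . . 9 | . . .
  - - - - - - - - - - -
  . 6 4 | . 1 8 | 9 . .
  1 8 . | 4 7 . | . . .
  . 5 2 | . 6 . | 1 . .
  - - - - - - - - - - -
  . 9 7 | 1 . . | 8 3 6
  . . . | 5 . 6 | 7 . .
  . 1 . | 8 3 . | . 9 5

Step 1. [r4c8∈{2,5,7}] 5 has one home in row 4: r4c8. So r4c8=5.
Step 2. [r8c2∈{2,3,4}] across col 2, 4 lands solely at r8c2. So r8c2=4.
Step 3. [r1c7∈{4,5,6}] r1c7 is the only open cell in row 1 admitting 6 ⇒ r1c7=6.
Step 4. [r5c7∈{2}] nothing but 2 survives at r5c7. So r5c7=2.
Step 5. [r5c9∈{3}] nothing but 3 survives at r5c9 ⇒ r5c9=3.
Step 6. [r4c9∈{7}] r4c9 is down to just 7 ⇒ r4c9=7.
Step 7. [r2c3∈{5,8,9}] r2c3 is the only open cell in box 1 admitting 8, so r2c3=8.
Step 8. [r3c4∈{7}] r3c4's peers cover all but 7, so r3c4=7.
Step 9. [r1c3∈{5,9}] in col 3, 5 fits only at r1c3, so r1c3=5.
Step 10. [r1c5∈{4}] only 4 remains possible at r1c5. So r1c5=4.
Step 11. [r6c1∈{3,7,9}] in row 6, 7 fits only at r6c1. So r6c1=7.
Step 12. [r2c8∈{2,7}] r2c8 is the only open cell in col 8 admitting 7. So r2c8=7.
Step 13. [r9c1∈{2}] r9c1 has the single candidate 2. So r9c1=2.
Step 14. [r1c9∈{1,9}] in row 1, 1 fits only at r1c9, so r1c9=1.
Step 15. [r8c9∈{2}] r8c9's peers cover all but 2, so r8c9=2.
Step 16. [r3c9∈{4}] nothing but 4 survives at r3c9, so r3c9=4.
Step 17. [r3c2∈{2,3}] 3 has one home in row 3: r3c2, so r3c2=3.
Step 18. [r2c5∈{5}] only 5 remains possible at r2c5, so r2c5=5.
Step 19. [r4c1∈{3}] only 3 remains possible at r4c1 ⇒ r4c1=3.
Step 20. [r9c6∈{4,7}] in row 9, 7 fits only at r9c6. So r9c6=7.
Step 21. [r5c8∈{6}] r5c8's peers cover all but 6, so r5c8=6.
Step 22. [r6c4∈{9}] r6c4 is down to just 9, so r6c4=9.
Step 23. [r6c8∈{4}] only 4 remains possible at r6c8 ⇒ r6c8=4.
Step 24. [r8c3∈{3}] only 3 remains possible at r8c3, so r8c3=3.
Step 25. [r6c9∈{8}] r6c9's peers cover all but 8, so r6c9=8.
Step 26. [r2c4∈{6}] r2c4's peers cover all but 6, so r2c4=6.
Step 27. [r9c3∈{6}] r9c3's peers cover all but 6. So r9c3=6.
Step 28. [r9c7∈{4}] nothing but 4 survives at r9c7, so r9c7=4.
Step 29. [r7c5∈{2}] r7c5 is down to just 2 ⇒ r7c5=2.
Step 30. [r7c6∈{4}] r7c6 is down to just 4 ⇒ r7c6=4.
Step 31. [r2c2∈{2}] r2c2 is down to just 2. So r2c2=2.
Step 32. [r5c6∈{5}] r5c6 has the single candidate 5 ⇒ r5c6=5.
Step 33. [r1c2∈{7}] r1c2 is down to just 7. So r1c2=7.
Step 34. [r3c8∈{2}] r3c8 has the single candidate 2, so r3c8=2.
Step 35. [r1c1∈{9}] only 9 remains possible at r1c1. So r1c1=9.
Step 36. [r5c3∈{9}] nothing but 9 survives at r5c3. So r5c3=9.
Step 37. [r4c4∈{2}] only 2 remains possible at r4c4, so r4c4=2.
Step 38. [r8c8∈{1}] r8c8 is down to just 1 ⇒ r8c8=1.
Step 39. [r3c7∈{5}] nothing but 5 survives at r3c7 ⇒ r3c7=5.
Step 40. [r6c6∈{3}] nothing but 3 survives at r6c6. So r6c6=3.
Step 41. [r3c5∈{8}] r3c5 has the single candidate 8. So r3c5=8.
Step 42. [r7c1∈{5}] r7c1 is down to just 5 ⇒ r7c1=5.
Step 43. [r2c9∈{9}] nothing but 9 survives at r2c9, so r2c9=9.
Step 44. [r8c1∈{8}] nothing but 8 survives at r8c1 ⇒ r8c1=8.
Step 45. [r8c5∈{9}] only 9 remains possible at r8c5, so r8c5=9.

Answer: 9 7 5 3 4 2 6 8 1 / 4 2 8 6 5 1 3 7 9 / 6 3 1 7 8 9 5 2 4 / 3 6 4 2 1 8 9 5 7 / 1 8 9 4 7 5 2 6 3 / 7 5 2 9 6 3 1 4 8 / 5 9 7 1 2 4 8 3 6 / 8 4 3 5 9 6 7 1 2 / 2 1 6 8 3 7 4 9 5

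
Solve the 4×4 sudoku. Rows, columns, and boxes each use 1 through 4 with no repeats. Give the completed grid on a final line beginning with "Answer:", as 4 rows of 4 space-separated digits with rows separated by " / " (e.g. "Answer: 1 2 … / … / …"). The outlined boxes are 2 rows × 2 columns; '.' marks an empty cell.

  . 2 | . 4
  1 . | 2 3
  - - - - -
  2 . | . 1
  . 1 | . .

Step 1. [r4c1∈{3,4}] across col 1, 4 lands solely at r4c1 ⇒ r4c1=4.
Step 2. [r3c2∈{3}] r3c2 is down to just 3 ⇒ r3c2=3.
Step 3. [r3c3∈{4}] r3c3 has the single candidate 4, so r3c3=4.
Step 4. [r2c2∈{4}] r2c2 is down to just 4 ⇒ r2c2=4.
Step 5. [r1c3∈{1}] only 1 remains possible at r1c3. So r1c3=1.
Step 6. [r4c3∈{3}] r4c3 is down to just 3. So r4c3=3.
Step 7. [r4c4∈{2}] r4c4 is down to just 2, so r4c4=2.
Step 8. [r1c1∈{3}] only 3 remains possible at r1c1. So r1c1=3.

Answer: 3 2 1 4 / 1 4 2 3 / 2 3 4 1 / 4 1 3 2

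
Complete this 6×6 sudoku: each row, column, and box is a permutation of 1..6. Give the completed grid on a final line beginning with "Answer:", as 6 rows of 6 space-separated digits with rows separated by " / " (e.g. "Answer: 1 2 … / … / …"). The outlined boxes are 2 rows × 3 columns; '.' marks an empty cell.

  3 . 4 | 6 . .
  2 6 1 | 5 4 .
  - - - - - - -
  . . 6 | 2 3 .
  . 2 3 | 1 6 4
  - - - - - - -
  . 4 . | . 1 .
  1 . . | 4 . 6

Step 1. [r6c5∈{2,5}] in col 5, 5 fits only at r6c5 ⇒ r6c5=5.
Step 2. [r4c1∈{5}] r4c1 is down to just 5. So r4c1=5.
Step 3. [r5c6∈{2,3}] r5c6 is the only open cell in box 6 admitting 2, so r5c6=2.
Step 4. [r1c2∈{5}] r1c2 has the single candidate 5. So r1c2=5.
Step 5. [r1c5∈{2}] r1c5 has the single candidate 2. So r1c5=2.
Step 6. [r6c2∈{3}] r6c2 is down to just 3, so r6c2=3.
Step 7. [r5c4∈{3}] r5c4's peers cover all but 3. So r5c4=3.
Step 8. [r3c2∈{1}] r3c2 has the single candidate 1. So r3c2=1.
Step 9. [r6c3∈{2}] r6c3 has the single candidate 2, so r6c3=2.
Step 10. [r2c6∈{3}] only 3 remains possible at r2c6. So r2c6=3.
Step 11. [r1c6∈{1}] nothing but 1 survives at r1c6. So r1c6=1.
Step 12. [r5c1∈{6}] r5c1 has the single candidate 6 ⇒ r5c1=6.
Step 13. [r5c3∈{5}] r5c3's peers cover all but 5 ⇒ r5c3=5.
Step 14. [r3c6∈{5}] only 5 remains possible at r3c6 ⇒ r3c6=5.
Step 15. [r3c1∈{4}] nothing but 4 survives at r3c1. So r3c1=4.

Answer: 3 5 4 6 2 1 / 2 6 1 5 4 3 / 4 1 6 2 3 5 / 5 2 3 1 6 4 / 6 4 5 3 1 2 / 1 3 2 4 5 6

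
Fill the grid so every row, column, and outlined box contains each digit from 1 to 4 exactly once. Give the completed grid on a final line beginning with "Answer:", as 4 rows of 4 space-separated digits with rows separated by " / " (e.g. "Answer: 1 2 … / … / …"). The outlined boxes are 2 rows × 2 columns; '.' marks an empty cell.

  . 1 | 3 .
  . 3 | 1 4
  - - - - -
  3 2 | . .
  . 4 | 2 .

Step 1. [r2c1∈{2}] r2c1's peers cover all but 2. So r2c1=2.
Step 2. [r4c1∈{1}] only 1 remains possible at r4c1, so r4c1=1.
Step 3. [r4c4∈{3}] r4c4 is down to just 3. So r4c4=3.
Step 4. [r1c4∈{2}] only 2 remains possible at r1c4 ⇒ r1c4=2.
Step 5. [r1c1∈{4}] only 4 remains possible at r1c1, so r1c1=4.
Step 6. [r3c4∈{1}] r3c4 has the single candidate 1, so r3c4=1.
Step 7. [r3c3∈{4}] only 4 remains possible at r3c3. So r3c3=4.

Answer: 4 1 3 2 / 2 3 1 4 / 3 2 4 1 / 1 4 2 3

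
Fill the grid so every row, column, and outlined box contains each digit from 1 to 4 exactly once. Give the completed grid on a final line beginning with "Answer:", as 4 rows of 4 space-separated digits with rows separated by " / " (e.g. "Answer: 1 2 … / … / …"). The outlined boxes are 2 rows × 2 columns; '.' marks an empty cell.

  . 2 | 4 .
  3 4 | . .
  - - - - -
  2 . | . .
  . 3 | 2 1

Step 1. [r3c4∈{3,4}] row 3 places 4 nowhere but r3c4. So r3c4=4.
Step 2. [r4c1∈{4}] r4c1 is down to just 4, so r4c1=4.
Step 3. [r1c4∈{3}] only 3 remains possible at r1c4, so r1c4=3.
Step 4. [r2c3∈{1}] only 1 remains possible at r2c3. So r2c3=1.
Step 5. [r3c2∈{1}] only 1 remains possible at r3c2 ⇒ r3c2=1.
Step 6. [r2c4∈{2}] nothing but 2 survives at r2c4, so r2c4=2.
Step 7. [r3c3∈{3}] r3c3 is down to just 3. So r3c3=3.
Step 8. [r1c1∈{1}] r1c1 has the single candidate 1 ⇒ r1c1=1.

Answer: 1 2 4 3 / 3 4 1 2 / 2 1 3 4 / 4 3 2 1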